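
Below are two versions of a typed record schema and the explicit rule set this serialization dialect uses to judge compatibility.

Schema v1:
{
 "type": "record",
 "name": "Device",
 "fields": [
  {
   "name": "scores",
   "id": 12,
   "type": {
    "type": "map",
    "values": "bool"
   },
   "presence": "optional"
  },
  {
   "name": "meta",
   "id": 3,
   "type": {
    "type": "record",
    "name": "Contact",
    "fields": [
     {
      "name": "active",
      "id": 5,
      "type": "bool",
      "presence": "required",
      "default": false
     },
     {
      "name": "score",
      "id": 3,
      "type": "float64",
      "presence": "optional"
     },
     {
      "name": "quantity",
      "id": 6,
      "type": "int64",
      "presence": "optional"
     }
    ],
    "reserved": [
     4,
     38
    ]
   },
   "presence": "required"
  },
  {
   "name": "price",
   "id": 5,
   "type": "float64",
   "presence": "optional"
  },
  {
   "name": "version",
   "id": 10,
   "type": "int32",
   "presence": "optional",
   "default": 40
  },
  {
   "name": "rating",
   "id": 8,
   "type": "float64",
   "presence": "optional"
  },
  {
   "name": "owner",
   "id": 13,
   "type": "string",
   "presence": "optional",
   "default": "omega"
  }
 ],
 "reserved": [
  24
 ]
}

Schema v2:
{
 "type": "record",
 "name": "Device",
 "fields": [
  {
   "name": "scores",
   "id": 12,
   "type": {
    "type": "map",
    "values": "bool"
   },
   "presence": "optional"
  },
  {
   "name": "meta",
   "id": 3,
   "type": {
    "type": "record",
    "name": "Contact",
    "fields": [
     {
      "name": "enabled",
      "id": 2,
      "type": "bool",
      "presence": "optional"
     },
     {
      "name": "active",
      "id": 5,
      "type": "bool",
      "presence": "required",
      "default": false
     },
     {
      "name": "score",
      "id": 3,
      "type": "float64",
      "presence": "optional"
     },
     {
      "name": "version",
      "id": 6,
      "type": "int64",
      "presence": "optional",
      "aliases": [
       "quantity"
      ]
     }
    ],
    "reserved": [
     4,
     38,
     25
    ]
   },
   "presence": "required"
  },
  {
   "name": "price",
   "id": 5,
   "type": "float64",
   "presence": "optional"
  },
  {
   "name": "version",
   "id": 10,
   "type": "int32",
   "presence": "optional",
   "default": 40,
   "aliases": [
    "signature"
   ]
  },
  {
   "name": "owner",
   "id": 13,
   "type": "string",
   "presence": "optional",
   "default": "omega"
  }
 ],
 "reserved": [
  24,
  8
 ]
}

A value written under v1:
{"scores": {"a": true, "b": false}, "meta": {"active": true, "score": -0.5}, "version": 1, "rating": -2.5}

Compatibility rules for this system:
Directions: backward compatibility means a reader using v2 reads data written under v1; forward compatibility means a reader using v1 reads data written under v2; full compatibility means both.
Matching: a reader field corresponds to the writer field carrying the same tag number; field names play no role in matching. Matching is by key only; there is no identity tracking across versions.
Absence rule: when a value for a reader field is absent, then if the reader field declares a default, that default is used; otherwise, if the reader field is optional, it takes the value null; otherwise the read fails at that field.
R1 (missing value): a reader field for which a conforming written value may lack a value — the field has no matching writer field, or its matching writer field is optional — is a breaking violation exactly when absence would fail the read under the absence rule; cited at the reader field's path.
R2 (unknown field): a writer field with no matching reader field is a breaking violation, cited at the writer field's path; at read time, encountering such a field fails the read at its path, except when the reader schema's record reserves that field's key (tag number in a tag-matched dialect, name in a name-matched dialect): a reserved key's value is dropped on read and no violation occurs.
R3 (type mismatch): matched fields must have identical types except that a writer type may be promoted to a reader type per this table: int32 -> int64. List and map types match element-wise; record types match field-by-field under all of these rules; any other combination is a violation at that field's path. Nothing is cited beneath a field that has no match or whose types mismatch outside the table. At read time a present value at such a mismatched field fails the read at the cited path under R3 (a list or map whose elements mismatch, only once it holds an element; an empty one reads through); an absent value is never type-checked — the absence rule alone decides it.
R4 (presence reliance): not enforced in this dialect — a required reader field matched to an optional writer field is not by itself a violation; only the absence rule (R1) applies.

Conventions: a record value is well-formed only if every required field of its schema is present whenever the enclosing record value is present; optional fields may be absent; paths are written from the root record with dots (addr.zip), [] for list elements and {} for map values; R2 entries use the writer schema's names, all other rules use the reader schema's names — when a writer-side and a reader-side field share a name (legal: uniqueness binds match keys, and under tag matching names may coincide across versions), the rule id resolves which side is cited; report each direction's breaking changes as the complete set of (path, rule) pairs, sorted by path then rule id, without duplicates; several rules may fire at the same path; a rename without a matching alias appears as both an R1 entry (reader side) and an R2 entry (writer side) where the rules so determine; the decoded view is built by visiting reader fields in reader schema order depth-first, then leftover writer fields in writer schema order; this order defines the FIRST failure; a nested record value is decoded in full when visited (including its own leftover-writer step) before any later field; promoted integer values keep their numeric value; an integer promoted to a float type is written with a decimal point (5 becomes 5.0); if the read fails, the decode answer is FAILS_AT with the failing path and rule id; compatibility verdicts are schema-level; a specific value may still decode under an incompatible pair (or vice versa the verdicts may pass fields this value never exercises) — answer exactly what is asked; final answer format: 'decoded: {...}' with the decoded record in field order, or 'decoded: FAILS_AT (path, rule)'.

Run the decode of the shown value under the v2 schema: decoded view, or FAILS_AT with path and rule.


decoded: {"scores": {"a": true, "b": false}, "meta": {"enabled": null, "active": true, "score": -0.5, "version": null}, "price": null, "version": 1, "owner": "omega"}

the writer's type comes first in each Device pair
decode walk for Device under reader schema v2:
  scores := {"a": true, "b": false}
  meta.enabled := null (not supplied -> null)
  meta.active := true
  meta.score := -0.5
  meta.version := null (not supplied -> null)
  price := null (not supplied -> null)
  version := 1
  owner := "omega" (no value, default fills)
  writer rating: reserved -> dropped
  => decoded: {"scores": {"a": true, "b": false}, "meta": {"enabled": null, "active": true, "score": -0.5, "version": null}, "price": null, "version": 1, "owner": "omega"}


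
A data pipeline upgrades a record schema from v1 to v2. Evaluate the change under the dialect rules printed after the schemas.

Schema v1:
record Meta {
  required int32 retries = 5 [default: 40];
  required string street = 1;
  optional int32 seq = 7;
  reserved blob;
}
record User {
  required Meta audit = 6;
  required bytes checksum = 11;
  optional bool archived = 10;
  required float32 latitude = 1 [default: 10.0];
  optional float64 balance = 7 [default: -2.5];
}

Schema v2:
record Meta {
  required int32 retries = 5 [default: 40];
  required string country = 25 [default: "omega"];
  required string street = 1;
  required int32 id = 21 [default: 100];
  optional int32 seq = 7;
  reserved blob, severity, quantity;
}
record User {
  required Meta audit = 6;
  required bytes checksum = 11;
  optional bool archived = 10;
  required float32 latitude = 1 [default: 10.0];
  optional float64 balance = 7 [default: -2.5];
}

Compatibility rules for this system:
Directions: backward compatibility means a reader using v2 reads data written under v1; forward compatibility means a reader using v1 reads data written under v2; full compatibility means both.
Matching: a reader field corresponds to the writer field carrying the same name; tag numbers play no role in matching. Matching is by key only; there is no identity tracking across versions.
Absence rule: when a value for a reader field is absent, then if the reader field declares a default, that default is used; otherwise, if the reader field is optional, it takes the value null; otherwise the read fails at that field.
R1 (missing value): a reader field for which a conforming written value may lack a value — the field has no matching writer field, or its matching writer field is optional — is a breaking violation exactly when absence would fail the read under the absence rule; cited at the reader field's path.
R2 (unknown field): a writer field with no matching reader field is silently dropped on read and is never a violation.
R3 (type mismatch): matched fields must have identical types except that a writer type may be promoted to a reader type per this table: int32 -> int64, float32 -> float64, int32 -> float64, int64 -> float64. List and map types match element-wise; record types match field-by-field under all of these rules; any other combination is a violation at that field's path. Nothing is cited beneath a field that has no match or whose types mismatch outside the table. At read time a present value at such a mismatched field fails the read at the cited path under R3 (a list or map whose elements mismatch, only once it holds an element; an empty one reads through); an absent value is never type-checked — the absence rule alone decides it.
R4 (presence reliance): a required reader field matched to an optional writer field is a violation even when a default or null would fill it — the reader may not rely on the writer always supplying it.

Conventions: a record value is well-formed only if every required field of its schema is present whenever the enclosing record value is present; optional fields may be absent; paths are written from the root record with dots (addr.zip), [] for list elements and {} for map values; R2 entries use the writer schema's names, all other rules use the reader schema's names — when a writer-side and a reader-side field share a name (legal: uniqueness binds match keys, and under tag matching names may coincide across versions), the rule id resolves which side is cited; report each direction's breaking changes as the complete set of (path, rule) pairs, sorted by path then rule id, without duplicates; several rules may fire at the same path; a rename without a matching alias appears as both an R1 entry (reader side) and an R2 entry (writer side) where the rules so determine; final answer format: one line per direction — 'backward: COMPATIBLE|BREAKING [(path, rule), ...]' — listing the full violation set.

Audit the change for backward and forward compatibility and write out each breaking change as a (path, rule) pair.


backward: COMPATIBLE []; forward: COMPATIBLE []

each type pair in User: writer, then reader
backward for User (reader v2, writer v1):
  audit: paired with writer audit (Meta -> Meta; writer required)
  checksum: paired with writer checksum (bytes -> bytes; writer required)
  archived: paired with writer archived (bool -> bool; writer optional)
  latitude: paired with writer latitude (float32 -> float32; writer required)
  balance: paired with writer balance (float64 -> float64; writer optional)
  audit.retries: paired with writer audit.retries (int32 -> int32; writer required)
  audit.country: no writer-side match
  audit.street: paired with writer audit.street (string -> string; writer required)
  audit.id: no writer-side match
  audit.seq: paired with writer audit.seq (int32 -> int32; writer optional)
  => no violations; backward on User: COMPATIBLE
forward for User (reader v1, writer v2):
  audit: paired with writer audit (Meta -> Meta; writer required)
  checksum: paired with writer checksum (bytes -> bytes; writer required)
  archived: paired with writer archived (bool -> bool; writer optional)
  latitude: paired with writer latitude (float32 -> float32; writer required)
  balance: paired with writer balance (float64 -> float64; writer optional)
  audit.retries: paired with writer audit.retries (int32 -> int32; writer required)
  audit.street: paired with writer audit.street (string -> string; writer required)
  audit.seq: paired with writer audit.seq (int32 -> int32; writer optional)
  leftover writer field: audit.country
  leftover writer field: audit.id
  => no violations; forward on User: COMPATIBLE


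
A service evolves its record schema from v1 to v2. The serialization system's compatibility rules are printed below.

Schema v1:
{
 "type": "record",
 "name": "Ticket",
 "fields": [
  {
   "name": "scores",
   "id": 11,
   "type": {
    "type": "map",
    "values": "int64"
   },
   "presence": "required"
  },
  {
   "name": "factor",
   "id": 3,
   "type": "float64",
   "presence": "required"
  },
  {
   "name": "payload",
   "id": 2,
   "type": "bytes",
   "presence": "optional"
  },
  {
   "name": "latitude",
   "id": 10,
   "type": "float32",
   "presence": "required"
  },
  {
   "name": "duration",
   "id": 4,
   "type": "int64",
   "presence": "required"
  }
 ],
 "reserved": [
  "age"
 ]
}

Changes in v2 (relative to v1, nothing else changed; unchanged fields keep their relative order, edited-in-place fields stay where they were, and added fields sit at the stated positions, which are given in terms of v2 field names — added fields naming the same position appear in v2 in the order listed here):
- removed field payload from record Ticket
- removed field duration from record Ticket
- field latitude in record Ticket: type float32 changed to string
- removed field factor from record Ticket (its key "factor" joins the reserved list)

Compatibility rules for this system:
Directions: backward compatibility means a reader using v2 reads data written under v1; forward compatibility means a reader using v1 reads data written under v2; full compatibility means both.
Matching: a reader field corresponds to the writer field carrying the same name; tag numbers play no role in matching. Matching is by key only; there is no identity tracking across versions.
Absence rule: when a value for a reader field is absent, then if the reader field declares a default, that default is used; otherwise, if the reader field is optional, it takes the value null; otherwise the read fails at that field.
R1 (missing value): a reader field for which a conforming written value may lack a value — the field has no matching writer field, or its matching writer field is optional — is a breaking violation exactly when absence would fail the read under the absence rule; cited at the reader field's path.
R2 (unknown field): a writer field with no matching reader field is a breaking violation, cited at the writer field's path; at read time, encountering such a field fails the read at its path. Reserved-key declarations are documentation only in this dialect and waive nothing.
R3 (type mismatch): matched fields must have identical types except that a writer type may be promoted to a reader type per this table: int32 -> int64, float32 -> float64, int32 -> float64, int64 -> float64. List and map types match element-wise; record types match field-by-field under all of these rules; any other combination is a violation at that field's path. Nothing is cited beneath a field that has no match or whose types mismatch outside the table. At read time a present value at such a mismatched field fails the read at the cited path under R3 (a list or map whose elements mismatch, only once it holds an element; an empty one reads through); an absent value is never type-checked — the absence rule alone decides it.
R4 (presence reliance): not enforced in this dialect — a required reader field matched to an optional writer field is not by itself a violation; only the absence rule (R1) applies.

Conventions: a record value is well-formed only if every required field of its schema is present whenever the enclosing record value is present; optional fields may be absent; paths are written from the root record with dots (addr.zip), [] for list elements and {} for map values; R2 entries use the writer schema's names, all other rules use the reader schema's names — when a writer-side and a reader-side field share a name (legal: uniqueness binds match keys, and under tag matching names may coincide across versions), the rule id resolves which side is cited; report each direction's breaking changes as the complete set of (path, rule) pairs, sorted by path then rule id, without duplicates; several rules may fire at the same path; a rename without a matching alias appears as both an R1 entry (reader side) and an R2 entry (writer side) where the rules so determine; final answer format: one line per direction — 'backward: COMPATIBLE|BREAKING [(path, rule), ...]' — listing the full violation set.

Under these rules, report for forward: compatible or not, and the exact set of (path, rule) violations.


the writer's type comes first in each Ticket pair
forward analysis of Ticket with v1 as reader and v2 as writer:
  map<string, int64> -> map<string, int64>, writer required: scores aligns to scores
  factor has no writer counterpart
  payload has no writer counterpart
  string -> float32, writer required: latitude aligns to latitude
  duration has no writer counterpart
  R1 fires at duration
  R1 fires at factor
  R3 fires at latitude
  => 3 violation(s): forward is BREAKING for Ticket
diffs on Ticket not affecting the asked answer:
  removed field payload from record Ticket -> its effect on Ticket is confined to the backward direction, not asked

forward: BREAKING [(duration, R1), (factor, R1), (latitude, R3)]


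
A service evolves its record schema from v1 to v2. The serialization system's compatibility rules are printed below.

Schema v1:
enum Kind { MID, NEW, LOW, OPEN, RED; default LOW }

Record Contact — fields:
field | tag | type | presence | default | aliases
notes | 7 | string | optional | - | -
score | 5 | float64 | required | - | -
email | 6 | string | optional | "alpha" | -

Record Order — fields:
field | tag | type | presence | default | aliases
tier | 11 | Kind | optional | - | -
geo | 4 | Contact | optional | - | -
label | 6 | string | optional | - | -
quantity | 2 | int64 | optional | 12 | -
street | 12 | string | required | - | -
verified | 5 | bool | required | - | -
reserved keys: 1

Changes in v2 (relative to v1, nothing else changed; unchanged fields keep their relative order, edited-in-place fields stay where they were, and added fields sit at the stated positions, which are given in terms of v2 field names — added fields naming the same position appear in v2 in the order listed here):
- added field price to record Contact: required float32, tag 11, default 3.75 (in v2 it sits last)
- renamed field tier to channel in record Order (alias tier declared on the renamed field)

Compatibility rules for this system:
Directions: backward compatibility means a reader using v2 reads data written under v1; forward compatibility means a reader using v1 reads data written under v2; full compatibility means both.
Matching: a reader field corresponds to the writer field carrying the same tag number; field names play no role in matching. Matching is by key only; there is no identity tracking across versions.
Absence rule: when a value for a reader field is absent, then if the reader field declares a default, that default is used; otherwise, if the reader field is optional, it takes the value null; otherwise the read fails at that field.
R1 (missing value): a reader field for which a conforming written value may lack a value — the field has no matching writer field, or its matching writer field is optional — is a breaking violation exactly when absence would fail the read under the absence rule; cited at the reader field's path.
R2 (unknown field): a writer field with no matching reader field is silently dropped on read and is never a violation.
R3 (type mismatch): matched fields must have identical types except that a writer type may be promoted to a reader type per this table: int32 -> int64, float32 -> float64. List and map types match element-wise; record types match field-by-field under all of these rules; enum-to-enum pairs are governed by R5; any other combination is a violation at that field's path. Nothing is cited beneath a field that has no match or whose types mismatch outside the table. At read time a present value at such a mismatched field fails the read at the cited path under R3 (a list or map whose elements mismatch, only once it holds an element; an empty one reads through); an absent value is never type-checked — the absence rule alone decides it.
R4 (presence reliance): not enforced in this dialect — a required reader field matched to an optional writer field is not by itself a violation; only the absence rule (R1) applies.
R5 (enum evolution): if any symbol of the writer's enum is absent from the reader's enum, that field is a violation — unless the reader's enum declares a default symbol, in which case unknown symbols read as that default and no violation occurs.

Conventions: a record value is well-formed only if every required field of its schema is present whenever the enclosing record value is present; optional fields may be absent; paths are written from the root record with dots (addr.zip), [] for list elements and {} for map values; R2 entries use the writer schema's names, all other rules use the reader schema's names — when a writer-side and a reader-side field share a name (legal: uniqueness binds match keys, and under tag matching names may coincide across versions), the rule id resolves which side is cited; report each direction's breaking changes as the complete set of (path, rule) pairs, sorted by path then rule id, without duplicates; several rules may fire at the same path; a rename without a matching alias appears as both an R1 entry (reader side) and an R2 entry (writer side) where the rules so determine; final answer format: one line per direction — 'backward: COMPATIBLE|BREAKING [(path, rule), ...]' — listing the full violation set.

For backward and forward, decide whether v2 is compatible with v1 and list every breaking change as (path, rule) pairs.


arrows below run writer -> reader for Order
backward on Order — v2 reading data written by v1:
  channel: paired with writer tier (Kind -> Kind; writer optional)
  geo: paired with writer geo (Contact -> Contact; writer optional)
  label: paired with writer label (string -> string; writer optional)
  quantity: paired with writer quantity (int64 -> int64; writer optional)
  street: paired with writer street (string -> string; writer required)
  verified: paired with writer verified (bool -> bool; writer required)
  geo.notes: paired with writer geo.notes (string -> string; writer optional)
  geo.score: paired with writer geo.score (float64 -> float64; writer required)
  geo.email: paired with writer geo.email (string -> string; writer optional)
  no writer field matches reader geo.price
  nothing fires on Order: backward is COMPATIBLE
forward on Order — v1 reading data written by v2:
  tier: paired with writer channel (Kind -> Kind; writer optional)
  geo: paired with writer geo (Contact -> Contact; writer optional)
  label: paired with writer label (string -> string; writer optional)
  quantity: paired with writer quantity (int64 -> int64; writer optional)
  street: paired with writer street (string -> string; writer required)
  verified: paired with writer verified (bool -> bool; writer required)
  geo.notes: paired with writer geo.notes (string -> string; writer optional)
  geo.score: paired with writer geo.score (float64 -> float64; writer required)
  geo.email: paired with writer geo.email (string -> string; writer optional)
  geo.price (writer side), unknown to reader
  nothing fires on Order: forward is COMPATIBLE

backward: COMPATIBLE []; forward: COMPATIBLE []


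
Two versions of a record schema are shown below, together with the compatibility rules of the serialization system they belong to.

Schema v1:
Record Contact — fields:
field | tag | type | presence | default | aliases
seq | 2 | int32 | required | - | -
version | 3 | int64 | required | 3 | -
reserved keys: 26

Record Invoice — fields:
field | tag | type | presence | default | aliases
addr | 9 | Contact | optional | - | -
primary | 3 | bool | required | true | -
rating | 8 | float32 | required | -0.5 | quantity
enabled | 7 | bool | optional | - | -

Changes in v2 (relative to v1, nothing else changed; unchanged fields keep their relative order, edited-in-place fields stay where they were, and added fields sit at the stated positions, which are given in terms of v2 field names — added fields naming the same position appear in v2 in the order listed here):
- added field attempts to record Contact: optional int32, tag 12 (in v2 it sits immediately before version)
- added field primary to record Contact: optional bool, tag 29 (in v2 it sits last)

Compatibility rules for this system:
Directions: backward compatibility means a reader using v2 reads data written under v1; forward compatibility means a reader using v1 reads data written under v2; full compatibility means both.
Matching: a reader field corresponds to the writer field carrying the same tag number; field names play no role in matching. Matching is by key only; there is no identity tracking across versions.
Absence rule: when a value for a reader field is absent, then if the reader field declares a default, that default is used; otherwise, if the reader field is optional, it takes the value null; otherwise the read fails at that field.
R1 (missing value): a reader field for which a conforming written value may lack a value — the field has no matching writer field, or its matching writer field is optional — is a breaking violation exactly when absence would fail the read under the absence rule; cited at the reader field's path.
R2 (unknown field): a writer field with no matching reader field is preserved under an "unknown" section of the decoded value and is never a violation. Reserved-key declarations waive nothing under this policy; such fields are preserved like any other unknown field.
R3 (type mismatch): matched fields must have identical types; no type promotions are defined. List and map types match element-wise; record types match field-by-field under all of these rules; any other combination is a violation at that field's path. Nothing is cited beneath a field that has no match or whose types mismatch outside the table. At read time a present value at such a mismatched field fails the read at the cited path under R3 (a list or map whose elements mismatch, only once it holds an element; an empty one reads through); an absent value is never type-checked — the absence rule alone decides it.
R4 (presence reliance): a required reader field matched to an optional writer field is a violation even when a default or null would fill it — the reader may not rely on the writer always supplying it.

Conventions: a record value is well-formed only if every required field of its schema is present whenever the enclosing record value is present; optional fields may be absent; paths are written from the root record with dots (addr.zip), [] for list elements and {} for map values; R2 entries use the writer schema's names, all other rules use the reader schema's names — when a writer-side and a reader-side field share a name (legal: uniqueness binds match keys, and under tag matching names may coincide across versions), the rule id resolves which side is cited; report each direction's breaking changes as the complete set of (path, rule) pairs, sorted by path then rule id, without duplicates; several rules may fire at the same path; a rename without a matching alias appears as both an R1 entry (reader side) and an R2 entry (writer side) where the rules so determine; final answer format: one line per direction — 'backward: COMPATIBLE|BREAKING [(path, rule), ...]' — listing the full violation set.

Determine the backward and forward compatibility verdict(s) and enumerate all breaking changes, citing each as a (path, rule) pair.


backward: COMPATIBLE []; forward: COMPATIBLE []

the writer's type comes first in each Invoice pair
backward for Invoice (reader v2, writer v1):
  addr: paired with writer addr (Contact -> Contact; writer optional)
  primary: paired with writer primary (bool -> bool; writer required)
  rating: paired with writer rating (float32 -> float32; writer required)
  enabled: paired with writer enabled (bool -> bool; writer optional)
  addr.seq: paired with writer addr.seq (int32 -> int32; writer required)
  addr.attempts: no writer match
  addr.version: paired with writer addr.version (int64 -> int64; writer required)
  addr.primary: no writer match
  => backward: COMPATIBLE
forward for Invoice (reader v1, writer v2):
  addr: paired with writer addr (Contact -> Contact; writer optional)
  primary: paired with writer primary (bool -> bool; writer required)
  rating: paired with writer rating (float32 -> float32; writer required)
  enabled: paired with writer enabled (bool -> bool; writer optional)
  addr.seq: paired with writer addr.seq (int32 -> int32; writer required)
  addr.version: paired with writer addr.version (int64 -> int64; writer required)
  writer addr.attempts: unknown to reader
  writer addr.primary: unknown to reader
  => forward: COMPATIBLE


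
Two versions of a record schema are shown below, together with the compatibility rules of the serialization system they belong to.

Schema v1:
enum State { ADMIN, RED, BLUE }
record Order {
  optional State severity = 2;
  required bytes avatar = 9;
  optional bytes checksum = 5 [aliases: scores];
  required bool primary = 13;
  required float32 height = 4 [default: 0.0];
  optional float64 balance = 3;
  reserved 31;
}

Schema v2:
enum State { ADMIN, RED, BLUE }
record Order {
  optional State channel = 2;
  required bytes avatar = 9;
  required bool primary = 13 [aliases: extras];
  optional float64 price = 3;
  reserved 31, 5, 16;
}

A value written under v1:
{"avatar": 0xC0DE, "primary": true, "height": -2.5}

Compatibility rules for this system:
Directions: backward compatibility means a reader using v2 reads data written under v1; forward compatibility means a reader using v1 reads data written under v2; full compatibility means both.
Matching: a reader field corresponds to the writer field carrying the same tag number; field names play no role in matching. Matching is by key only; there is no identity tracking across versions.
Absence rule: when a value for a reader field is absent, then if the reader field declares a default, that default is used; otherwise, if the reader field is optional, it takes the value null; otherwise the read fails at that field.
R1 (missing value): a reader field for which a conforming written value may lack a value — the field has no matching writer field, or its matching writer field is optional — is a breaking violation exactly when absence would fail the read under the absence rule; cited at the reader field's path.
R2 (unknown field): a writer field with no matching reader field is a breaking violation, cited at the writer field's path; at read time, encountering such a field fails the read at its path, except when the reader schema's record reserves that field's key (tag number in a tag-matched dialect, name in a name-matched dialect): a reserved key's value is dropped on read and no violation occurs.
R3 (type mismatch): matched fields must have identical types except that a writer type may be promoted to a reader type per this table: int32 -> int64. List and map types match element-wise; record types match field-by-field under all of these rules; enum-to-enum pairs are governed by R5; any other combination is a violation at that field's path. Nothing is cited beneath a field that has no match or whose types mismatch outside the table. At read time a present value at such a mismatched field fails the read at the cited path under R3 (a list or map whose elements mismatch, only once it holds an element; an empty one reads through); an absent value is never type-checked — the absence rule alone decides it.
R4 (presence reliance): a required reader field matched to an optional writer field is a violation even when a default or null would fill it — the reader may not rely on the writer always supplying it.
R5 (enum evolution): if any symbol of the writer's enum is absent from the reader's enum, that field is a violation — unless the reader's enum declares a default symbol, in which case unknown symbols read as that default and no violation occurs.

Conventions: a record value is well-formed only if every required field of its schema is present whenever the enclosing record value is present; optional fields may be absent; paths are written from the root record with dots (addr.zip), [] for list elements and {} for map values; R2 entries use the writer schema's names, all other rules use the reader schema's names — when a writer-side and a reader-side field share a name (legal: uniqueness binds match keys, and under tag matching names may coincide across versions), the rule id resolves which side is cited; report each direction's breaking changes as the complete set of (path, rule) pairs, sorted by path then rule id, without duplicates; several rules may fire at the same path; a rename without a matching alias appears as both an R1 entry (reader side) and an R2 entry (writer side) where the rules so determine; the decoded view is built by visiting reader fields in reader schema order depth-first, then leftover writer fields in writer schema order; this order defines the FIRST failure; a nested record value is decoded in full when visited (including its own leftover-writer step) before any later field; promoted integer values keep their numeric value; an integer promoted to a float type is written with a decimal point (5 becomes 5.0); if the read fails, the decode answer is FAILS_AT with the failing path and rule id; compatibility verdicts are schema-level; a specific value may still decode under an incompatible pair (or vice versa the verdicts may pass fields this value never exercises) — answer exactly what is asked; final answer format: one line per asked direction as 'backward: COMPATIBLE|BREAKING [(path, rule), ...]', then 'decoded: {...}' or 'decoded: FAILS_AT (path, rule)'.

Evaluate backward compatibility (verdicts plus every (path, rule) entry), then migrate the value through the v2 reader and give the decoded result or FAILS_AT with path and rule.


the writer's type comes first in each Order pair
backward on Order — v2 reading data written by v1:
  channel: paired with writer severity (State -> State; writer optional)
  avatar: paired with writer avatar (bytes -> bytes; writer required)
  primary: paired with writer primary (bool -> bool; writer required)
  price: paired with writer balance (float64 -> float64; writer optional)
  checksum (writer side), unknown to reader
  height (writer side), unknown to reader
  breaking: (height, R2)
  => 1 violation(s): backward is BREAKING for Order
decode walk for Order under reader schema v2:
  channel := null (not supplied -> null)
  avatar := 0xC0DE
  primary := true
  price := null (not supplied -> null)
  read fails at height under R2 (unknown field)
  => FAILS_AT (height, R2)
checking off the Order differences that do not matter here:
  renamed field severity to channel in record Order -> triggers nothing under Order's printed rules — same verdict
  renamed field balance to price in record Order -> triggers nothing under Order's printed rules — same verdict
  removed field checksum from record Order (its key 5 joins the reserved list) -> triggers nothing under Order's printed rules — same verdict

backward: BREAKING [(height, R2)]; decoded: FAILS_AT (height, R2)


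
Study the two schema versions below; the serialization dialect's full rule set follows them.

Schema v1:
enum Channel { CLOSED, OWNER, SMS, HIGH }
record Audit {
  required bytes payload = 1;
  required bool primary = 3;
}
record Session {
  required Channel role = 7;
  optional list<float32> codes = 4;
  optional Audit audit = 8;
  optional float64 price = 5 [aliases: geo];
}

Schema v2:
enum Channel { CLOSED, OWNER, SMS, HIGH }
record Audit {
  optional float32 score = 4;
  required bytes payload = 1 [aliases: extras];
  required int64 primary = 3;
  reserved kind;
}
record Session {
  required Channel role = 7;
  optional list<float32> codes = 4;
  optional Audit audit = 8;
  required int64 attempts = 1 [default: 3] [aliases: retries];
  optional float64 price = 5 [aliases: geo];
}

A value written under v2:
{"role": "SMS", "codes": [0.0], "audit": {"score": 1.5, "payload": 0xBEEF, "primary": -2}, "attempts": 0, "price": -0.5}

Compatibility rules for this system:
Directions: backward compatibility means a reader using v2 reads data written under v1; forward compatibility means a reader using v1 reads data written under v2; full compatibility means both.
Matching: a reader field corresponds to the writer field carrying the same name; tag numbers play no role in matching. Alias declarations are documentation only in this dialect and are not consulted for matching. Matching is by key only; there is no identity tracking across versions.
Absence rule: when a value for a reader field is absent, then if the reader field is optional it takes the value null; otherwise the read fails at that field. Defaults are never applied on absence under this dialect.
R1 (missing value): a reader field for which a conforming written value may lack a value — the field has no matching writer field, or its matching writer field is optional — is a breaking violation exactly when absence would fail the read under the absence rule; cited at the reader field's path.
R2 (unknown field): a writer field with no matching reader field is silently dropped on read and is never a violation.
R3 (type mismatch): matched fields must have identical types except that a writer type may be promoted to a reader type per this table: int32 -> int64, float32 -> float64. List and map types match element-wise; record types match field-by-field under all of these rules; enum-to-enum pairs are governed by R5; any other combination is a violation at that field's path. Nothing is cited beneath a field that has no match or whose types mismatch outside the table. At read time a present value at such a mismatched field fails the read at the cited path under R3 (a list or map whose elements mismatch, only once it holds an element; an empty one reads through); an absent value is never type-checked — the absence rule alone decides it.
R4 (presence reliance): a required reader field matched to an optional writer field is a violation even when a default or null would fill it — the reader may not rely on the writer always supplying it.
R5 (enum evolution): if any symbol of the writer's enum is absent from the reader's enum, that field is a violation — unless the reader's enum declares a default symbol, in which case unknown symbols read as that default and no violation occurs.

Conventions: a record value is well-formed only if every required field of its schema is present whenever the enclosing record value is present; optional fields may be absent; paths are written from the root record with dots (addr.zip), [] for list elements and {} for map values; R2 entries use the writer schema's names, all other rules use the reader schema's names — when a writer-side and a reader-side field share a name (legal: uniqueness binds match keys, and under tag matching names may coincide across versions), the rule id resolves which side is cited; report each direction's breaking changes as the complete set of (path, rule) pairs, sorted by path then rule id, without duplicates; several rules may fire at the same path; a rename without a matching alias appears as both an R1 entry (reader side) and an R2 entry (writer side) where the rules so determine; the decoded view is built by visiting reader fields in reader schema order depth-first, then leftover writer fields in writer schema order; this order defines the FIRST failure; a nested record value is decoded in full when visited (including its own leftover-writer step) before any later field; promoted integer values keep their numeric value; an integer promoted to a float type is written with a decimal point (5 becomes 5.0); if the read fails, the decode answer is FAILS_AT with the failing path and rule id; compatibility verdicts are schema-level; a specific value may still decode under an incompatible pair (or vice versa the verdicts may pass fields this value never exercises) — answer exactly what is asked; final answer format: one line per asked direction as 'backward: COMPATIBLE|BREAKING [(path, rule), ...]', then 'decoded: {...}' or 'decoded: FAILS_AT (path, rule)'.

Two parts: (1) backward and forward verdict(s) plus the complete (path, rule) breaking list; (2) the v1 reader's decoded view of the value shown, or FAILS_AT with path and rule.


backward: BREAKING [(attempts, R1), (audit.primary, R3)]; forward: BREAKING [(audit.primary, R3)]; decoded: FAILS_AT (audit.primary, R3)

in Session below, arrows point writer -> reader
backward for Session (reader v2, writer v1):
  role <- role (Channel -> Channel, writer required)
  codes <- codes (list<float32> -> list<float32>, writer optional)
  audit <- audit (Audit -> Audit, writer optional)
  attempts: no writer match
  price <- price (float64 -> float64, writer optional)
  audit.score: no writer match
  audit.payload <- audit.payload (bytes -> bytes, writer required)
  audit.primary <- audit.primary (bool -> int64, writer required)
  rule R1 violated at attempts
  rule R3 violated at audit.primary
  => 2 violation(s): backward is BREAKING for Session
forward for Session (reader v1, writer v2):
  role <- role (Channel -> Channel, writer required)
  codes <- codes (list<float32> -> list<float32>, writer optional)
  audit <- audit (Audit -> Audit, writer optional)
  price <- price (float64 -> float64, writer optional)
  leftover writer field: attempts
  audit.payload <- audit.payload (bytes -> bytes, writer required)
  audit.primary <- audit.primary (int64 -> bool, writer required)
  leftover writer field: audit.score
  rule R3 violated at audit.primary
  => 1 violation(s): forward is BREAKING for Session
decode walk for Session under reader schema v1:
  role := "SMS"
  codes := [0.0]
  audit.payload := 0xBEEF
  read fails at audit.primary under R3
  => FAILS_AT (audit.primary, R3)
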